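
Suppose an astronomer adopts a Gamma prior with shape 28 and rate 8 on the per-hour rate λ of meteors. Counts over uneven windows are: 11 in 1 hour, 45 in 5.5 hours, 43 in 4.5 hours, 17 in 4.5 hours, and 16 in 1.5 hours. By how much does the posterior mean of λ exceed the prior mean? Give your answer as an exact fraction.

Total count: 11 + 45 + 43 + 17 + 16 = 132.
Total exposure: 1 + 5.5 + 4.5 + 4.5 + 1.5 = 17 hours.
By Gamma–Poisson conjugacy, the posterior is Gamma(α + Σx, β + Σt) = Gamma(28 + 132, 8 + 17) = Gamma(160, 25).
Posterior mean = 160/25 = 32/5; prior mean = 28/8 = 7/2. Difference = 32/5 − 7/2 = 29/10.

29/10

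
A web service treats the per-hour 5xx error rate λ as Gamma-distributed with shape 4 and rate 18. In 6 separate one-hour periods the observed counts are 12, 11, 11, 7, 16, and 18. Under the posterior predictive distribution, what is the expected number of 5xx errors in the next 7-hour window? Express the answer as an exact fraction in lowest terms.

Total count: 12 + 11 + 11 + 7 + 16 + 18 = 75.
Total exposure: 6 hours.
By Gamma–Poisson conjugacy, the posterior is Gamma(α + Σx, β + Σt) = Gamma(4 + 75, 18 + 6) = Gamma(79, 24).
Predictive mean over a 7-hour window = T·E[λ|data] = 7·79/24 = 553/24.

553/24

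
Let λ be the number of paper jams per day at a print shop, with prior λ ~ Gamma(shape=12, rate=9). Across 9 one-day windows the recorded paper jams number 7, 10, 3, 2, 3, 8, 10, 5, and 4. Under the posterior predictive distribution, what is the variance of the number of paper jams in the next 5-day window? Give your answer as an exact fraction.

Total count: 7 + 10 + 3 + 2 + 3 + 8 + 10 + 5 + 4 = 52.
Total exposure: 9 days.
Gamma(α, β) with Poisson data over total exposure Σt gives posterior Gamma(α+Σx, β+Σt) = Gamma(64, 18).
The posterior predictive for a window of length T is Negative Binomial with variance T·α'·(β'+T)/β'² = 5·64·23/324 = 1840/81.

1840/81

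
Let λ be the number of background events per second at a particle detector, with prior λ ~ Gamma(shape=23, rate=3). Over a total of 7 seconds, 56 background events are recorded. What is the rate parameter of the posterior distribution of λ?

10

Total count 56 over total exposure 7 seconds.
Gamma(α, β) with Poisson data over total exposure Σt gives posterior Gamma(α+Σx, β+Σt) = Gamma(79, 10).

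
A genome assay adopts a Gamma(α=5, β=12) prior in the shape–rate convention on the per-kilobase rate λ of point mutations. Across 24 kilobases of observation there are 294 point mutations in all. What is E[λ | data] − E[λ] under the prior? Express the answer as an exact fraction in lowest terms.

71/9

Total count 294 over total exposure 24 kilobases.
By Gamma–Poisson conjugacy, the posterior is Gamma(α + Σx, β + Σt) = Gamma(5 + 294, 12 + 24) = Gamma(299, 36).
Posterior mean = 299/36 = 299/36; prior mean = 5/12 = 5/12. Difference = 299/36 − 5/12 = 71/9.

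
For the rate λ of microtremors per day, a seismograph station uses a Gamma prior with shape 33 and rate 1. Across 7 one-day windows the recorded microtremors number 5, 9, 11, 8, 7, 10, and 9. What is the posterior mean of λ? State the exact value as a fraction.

23/2

Total count: 5 + 9 + 11 + 8 + 7 + 10 + 9 = 59.
Total exposure: 7 days.
Conjugate update: add total count to the shape and total exposure to the rate, giving Gamma(92, 8).
Posterior mean = α'/β' = 92/8 = 23/2.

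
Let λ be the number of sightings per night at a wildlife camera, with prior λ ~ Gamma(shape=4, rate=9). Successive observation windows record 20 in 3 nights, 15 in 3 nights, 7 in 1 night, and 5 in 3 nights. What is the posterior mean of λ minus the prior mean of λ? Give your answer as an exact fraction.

383/171

Total count: 20 + 15 + 7 + 5 = 47.
Total exposure: 3 + 3 + 1 + 3 = 10 nights.
Gamma(α, β) with Poisson data over total exposure Σt gives posterior Gamma(α+Σx, β+Σt) = Gamma(51, 19).
Posterior mean = 51/19 = 51/19; prior mean = 4/9 = 4/9. Difference = 51/19 − 4/9 = 383/171.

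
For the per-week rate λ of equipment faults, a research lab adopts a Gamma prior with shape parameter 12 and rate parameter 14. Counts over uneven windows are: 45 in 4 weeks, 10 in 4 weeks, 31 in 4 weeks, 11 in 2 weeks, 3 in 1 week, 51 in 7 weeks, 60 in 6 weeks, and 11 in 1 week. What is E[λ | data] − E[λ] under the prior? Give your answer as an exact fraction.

Total count: 45 + 10 + 31 + 11 + 3 + 51 + 60 + 11 = 222.
Total exposure: 4 + 4 + 4 + 2 + 1 + 7 + 6 + 1 = 29 weeks.
Gamma(α, β) with Poisson data over total exposure Σt gives posterior Gamma(α+Σx, β+Σt) = Gamma(234, 43).
Posterior mean = 234/43 = 234/43; prior mean = 12/14 = 6/7. Difference = 234/43 − 6/7 = 1380/301.

1380/301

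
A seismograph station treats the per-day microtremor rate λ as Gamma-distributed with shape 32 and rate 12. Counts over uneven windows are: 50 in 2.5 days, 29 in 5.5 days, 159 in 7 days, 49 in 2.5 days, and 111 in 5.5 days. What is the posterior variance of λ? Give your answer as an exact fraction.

86/245

Total count: 50 + 29 + 159 + 49 + 111 = 398.
Total exposure: 2.5 + 5.5 + 7 + 2.5 + 5.5 = 23 days.
The Gamma prior is conjugate for the Poisson rate, so λ | data ~ Gamma(32+398, 12+23) = Gamma(430, 35).
Posterior variance = α'/β'² = 430/1225 = 86/245.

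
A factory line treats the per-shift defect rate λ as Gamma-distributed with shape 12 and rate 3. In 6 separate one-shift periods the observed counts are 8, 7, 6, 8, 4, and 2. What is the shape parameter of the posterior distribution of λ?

Total count: 8 + 7 + 6 + 8 + 4 + 2 = 35.
Total exposure: 6 shifts.
Conjugate update: add total count to the shape and total exposure to the rate, giving Gamma(47, 9).

47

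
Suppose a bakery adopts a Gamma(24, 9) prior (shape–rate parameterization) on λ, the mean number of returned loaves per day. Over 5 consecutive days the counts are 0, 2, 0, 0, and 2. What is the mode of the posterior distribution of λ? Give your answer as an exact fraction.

Total count: 0 + 2 + 0 + 0 + 2 = 4.
Total exposure: 5 days.
Posterior: α' = 24 + 4 = 28, β' = 9 + 5 = 14.
Posterior mode = (α'−1)/β' = 27/14.

27/14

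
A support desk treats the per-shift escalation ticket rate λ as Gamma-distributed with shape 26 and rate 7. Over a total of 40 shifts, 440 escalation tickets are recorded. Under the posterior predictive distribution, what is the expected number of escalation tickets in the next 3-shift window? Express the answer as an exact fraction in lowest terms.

Total count 440 over total exposure 40 shifts.
By Gamma–Poisson conjugacy, the posterior is Gamma(α + Σx, β + Σt) = Gamma(26 + 440, 7 + 40) = Gamma(466, 47).
Predictive mean over a 3-shift window = T·E[λ|data] = 3·466/47 = 1398/47.

1398/47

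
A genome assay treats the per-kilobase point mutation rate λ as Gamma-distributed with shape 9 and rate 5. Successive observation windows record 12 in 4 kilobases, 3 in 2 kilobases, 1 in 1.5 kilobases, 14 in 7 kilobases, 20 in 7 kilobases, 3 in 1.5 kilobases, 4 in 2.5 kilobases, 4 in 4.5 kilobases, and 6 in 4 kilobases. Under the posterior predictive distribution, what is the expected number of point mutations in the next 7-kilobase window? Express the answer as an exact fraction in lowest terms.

Total count: 12 + 3 + 1 + 14 + 20 + 3 + 4 + 4 + 6 = 67.
Total exposure: 4 + 2 + 1.5 + 7 + 7 + 1.5 + 2.5 + 4.5 + 4 = 34 kilobases.
Conjugate update: add total count to the shape and total exposure to the rate, giving Gamma(76, 39).
Predictive mean over a 7-kilobase window = T·E[λ|data] = 7·76/39 = 532/39.

532/39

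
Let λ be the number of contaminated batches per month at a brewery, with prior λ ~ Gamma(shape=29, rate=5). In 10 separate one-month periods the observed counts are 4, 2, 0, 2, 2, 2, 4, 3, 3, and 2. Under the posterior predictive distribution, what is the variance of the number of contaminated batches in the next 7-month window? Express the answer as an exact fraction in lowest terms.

Total count: 4 + 2 + 0 + 2 + 2 + 2 + 4 + 3 + 3 + 2 = 24.
Total exposure: 10 months.
Gamma(α, β) with Poisson data over total exposure Σt gives posterior Gamma(α+Σx, β+Σt) = Gamma(53, 15).
The posterior predictive for a window of length T is Negative Binomial with variance T·α'·(β'+T)/β'² = 7·53·22/225 = 8162/225.

8162/225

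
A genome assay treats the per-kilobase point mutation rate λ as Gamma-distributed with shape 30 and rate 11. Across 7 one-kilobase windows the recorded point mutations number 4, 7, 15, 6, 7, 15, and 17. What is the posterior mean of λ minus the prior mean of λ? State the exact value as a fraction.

Total count: 4 + 7 + 15 + 6 + 7 + 15 + 17 = 71.
Total exposure: 7 kilobases.
Posterior: α' = 30 + 71 = 101, β' = 11 + 7 = 18.
Posterior mean = 101/18 = 101/18; prior mean = 30/11 = 30/11. Difference = 101/18 − 30/11 = 571/198.

571/198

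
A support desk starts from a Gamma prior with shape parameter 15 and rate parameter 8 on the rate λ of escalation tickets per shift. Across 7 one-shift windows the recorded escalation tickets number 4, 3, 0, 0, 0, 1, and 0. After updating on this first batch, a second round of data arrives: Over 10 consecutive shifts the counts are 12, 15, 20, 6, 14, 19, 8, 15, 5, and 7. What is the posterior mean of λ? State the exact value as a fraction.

Total count: 4 + 3 + 0 + 0 + 0 + 1 + 0 = 8.
Total exposure: 7 shifts.
After the first batch: Gamma(15 + 8, 8 + 7) = Gamma(23, 15).
Total count: 12 + 15 + 20 + 6 + 14 + 19 + 8 + 15 + 5 + 7 = 121.
Total exposure: 10 shifts.
After the second batch: Gamma(23 + 121, 15 + 10) = Gamma(144, 25).
Posterior mean = α'/β' = 144/25.

144/25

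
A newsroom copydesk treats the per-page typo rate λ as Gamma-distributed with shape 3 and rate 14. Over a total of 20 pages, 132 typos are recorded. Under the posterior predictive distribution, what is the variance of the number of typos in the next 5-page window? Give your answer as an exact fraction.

26325/1156

Total count 132 over total exposure 20 pages.
Conjugate update: add total count to the shape and total exposure to the rate, giving Gamma(135, 34).
The posterior predictive for a window of length T is Negative Binomial with variance T·α'·(β'+T)/β'² = 5·135·39/1156 = 26325/1156.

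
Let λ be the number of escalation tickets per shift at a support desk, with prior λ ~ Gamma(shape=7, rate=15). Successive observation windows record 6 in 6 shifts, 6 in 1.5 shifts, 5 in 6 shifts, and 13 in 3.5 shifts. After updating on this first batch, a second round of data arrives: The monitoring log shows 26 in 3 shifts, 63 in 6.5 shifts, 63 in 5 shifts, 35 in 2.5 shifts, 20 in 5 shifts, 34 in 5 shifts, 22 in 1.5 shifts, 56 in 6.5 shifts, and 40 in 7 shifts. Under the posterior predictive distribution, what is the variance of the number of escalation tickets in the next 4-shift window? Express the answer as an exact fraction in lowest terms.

Total count: 6 + 6 + 5 + 13 = 30.
Total exposure: 6 + 1.5 + 6 + 3.5 = 17 shifts.
After the first batch: Gamma(7 + 30, 15 + 17) = Gamma(37, 32).
Total count: 26 + 63 + 63 + 35 + 20 + 34 + 22 + 56 + 40 = 359.
Total exposure: 3 + 6.5 + 5 + 2.5 + 5 + 5 + 1.5 + 6.5 + 7 = 42 shifts.
After the second batch: Gamma(37 + 359, 32 + 42) = Gamma(396, 74).
The posterior predictive for a window of length T is Negative Binomial with variance T·α'·(β'+T)/β'² = 4·396·78/5476 = 30888/1369.

30888/1369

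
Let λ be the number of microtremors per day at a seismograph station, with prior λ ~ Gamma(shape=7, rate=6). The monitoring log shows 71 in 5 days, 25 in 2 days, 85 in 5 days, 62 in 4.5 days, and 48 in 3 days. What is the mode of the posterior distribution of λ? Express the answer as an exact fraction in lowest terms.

198/17

Total count: 71 + 25 + 85 + 62 + 48 = 291.
Total exposure: 5 + 2 + 5 + 4.5 + 3 = 19.5 days.
Posterior: α' = 7 + 291 = 298, β' = 6 + 19.5 = 51/2.
Posterior mode = (α'−1)/β' = 297/(51/2) = 198/17.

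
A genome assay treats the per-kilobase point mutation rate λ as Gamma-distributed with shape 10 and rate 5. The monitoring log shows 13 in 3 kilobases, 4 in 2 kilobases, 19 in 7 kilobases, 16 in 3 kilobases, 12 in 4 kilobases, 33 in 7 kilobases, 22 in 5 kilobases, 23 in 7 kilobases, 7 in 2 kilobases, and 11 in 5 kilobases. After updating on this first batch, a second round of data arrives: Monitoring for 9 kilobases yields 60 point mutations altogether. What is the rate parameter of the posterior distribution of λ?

Total count: 13 + 4 + 19 + 16 + 12 + 33 + 22 + 23 + 7 + 11 = 160.
Total exposure: 3 + 2 + 7 + 3 + 4 + 7 + 5 + 7 + 2 + 5 = 45 kilobases.
After the first batch: Gamma(10 + 160, 5 + 45) = Gamma(170, 50).
Total count 60 over total exposure 9 kilobases.
After the second batch: Gamma(170 + 60, 50 + 9) = Gamma(230, 59).

59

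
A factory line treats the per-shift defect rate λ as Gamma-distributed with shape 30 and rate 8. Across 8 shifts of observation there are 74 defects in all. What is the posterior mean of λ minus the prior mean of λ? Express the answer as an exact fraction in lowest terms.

Total count 74 over total exposure 8 shifts.
Posterior: α' = 30 + 74 = 104, β' = 8 + 8 = 16.
Posterior mean = 104/16 = 13/2; prior mean = 30/8 = 15/4. Difference = 13/2 − 15/4 = 11/4.

11/4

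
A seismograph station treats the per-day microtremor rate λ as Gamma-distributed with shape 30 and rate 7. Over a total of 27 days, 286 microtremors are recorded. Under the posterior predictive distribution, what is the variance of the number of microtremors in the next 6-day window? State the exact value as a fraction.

Total count 286 over total exposure 27 days.
Conjugate update: add total count to the shape and total exposure to the rate, giving Gamma(316, 34).
The posterior predictive for a window of length T is Negative Binomial with variance T·α'·(β'+T)/β'² = 6·316·40/1156 = 18960/289.

18960/289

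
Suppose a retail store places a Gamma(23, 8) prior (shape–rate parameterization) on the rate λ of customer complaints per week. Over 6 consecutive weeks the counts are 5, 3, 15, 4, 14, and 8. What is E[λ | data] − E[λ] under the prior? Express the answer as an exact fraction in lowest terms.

Total count: 5 + 3 + 15 + 4 + 14 + 8 = 49.
Total exposure: 6 weeks.
Posterior: α' = 23 + 49 = 72, β' = 8 + 6 = 14.
Posterior mean = 72/14 = 36/7; prior mean = 23/8 = 23/8. Difference = 36/7 − 23/8 = 127/56.

127/56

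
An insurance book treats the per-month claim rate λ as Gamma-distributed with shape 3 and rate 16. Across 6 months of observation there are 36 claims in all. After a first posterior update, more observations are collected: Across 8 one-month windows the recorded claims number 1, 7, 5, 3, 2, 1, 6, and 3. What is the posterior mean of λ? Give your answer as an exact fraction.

67/30

Total count 36 over total exposure 6 months.
After the first batch: Gamma(3 + 36, 16 + 6) = Gamma(39, 22).
Total count: 1 + 7 + 5 + 3 + 2 + 1 + 6 + 3 = 28.
Total exposure: 8 months.
After the second batch: Gamma(39 + 28, 22 + 8) = Gamma(67, 30).
Posterior mean = α'/β' = 67/30.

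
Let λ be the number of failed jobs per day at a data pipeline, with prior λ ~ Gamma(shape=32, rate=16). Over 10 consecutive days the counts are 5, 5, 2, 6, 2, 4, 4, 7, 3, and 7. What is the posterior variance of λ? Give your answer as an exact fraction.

77/676

Total count: 5 + 5 + 2 + 6 + 2 + 4 + 4 + 7 + 3 + 7 = 45.
Total exposure: 10 days.
Conjugate update: add total count to the shape and total exposure to the rate, giving Gamma(77, 26).
Posterior variance = α'/β'² = 77/676.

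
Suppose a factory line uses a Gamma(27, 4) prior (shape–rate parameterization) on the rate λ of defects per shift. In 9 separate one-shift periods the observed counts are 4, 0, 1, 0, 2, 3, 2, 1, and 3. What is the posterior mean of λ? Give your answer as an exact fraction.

43/13

Total count: 4 + 0 + 1 + 0 + 2 + 3 + 2 + 1 + 3 = 16.
Total exposure: 9 shifts.
Posterior: α' = 27 + 16 = 43, β' = 4 + 9 = 13.
Posterior mean = α'/β' = 43/13.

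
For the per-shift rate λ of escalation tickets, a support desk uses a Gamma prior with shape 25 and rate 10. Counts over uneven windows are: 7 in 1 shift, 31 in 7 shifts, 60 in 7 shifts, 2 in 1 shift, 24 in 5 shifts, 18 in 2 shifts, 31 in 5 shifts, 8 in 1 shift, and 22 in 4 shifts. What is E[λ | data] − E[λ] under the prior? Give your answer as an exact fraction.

Total count: 7 + 31 + 60 + 2 + 24 + 18 + 31 + 8 + 22 = 203.
Total exposure: 1 + 7 + 7 + 1 + 5 + 2 + 5 + 1 + 4 = 33 shifts.
Posterior: α' = 25 + 203 = 228, β' = 10 + 33 = 43.
Posterior mean = 228/43 = 228/43; prior mean = 25/10 = 5/2. Difference = 228/43 − 5/2 = 241/86.

241/86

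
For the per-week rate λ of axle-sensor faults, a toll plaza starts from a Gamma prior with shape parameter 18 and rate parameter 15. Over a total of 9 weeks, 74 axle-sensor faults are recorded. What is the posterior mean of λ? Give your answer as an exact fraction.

Total count 74 over total exposure 9 weeks.
Conjugate update: add total count to the shape and total exposure to the rate, giving Gamma(92, 24).
Posterior mean = α'/β' = 92/24 = 23/6.

23/6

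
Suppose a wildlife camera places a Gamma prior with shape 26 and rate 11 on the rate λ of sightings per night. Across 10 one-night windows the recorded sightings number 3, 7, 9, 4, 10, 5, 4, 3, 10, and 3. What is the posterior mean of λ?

4

Total count: 3 + 7 + 9 + 4 + 10 + 5 + 4 + 3 + 10 + 3 = 58.
Total exposure: 10 nights.
Gamma(α, β) with Poisson data over total exposure Σt gives posterior Gamma(α+Σx, β+Σt) = Gamma(84, 21).
Posterior mean = α'/β' = 84/21 = 4.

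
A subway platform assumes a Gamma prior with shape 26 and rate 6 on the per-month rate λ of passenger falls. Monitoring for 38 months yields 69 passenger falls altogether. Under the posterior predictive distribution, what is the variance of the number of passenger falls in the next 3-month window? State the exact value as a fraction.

13395/1936

Total count 69 over total exposure 38 months.
Posterior: α' = 26 + 69 = 95, β' = 6 + 38 = 44.
The posterior predictive for a window of length T is Negative Binomial with variance T·α'·(β'+T)/β'² = 3·95·47/1936 = 13395/1936.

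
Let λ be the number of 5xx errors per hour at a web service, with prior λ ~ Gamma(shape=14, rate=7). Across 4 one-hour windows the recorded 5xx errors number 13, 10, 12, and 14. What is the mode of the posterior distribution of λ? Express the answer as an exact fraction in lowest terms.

62/11

Total count: 13 + 10 + 12 + 14 = 49.
Total exposure: 4 hours.
Gamma(α, β) with Poisson data over total exposure Σt gives posterior Gamma(α+Σx, β+Σt) = Gamma(63, 11).
Posterior mode = (α'−1)/β' = 62/11.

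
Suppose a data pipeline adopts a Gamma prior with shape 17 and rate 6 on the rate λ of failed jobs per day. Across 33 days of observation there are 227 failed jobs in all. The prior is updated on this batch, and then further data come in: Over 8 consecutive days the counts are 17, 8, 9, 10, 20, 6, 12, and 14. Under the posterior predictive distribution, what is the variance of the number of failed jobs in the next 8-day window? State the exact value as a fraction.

149600/2209

Total count 227 over total exposure 33 days.
After the first batch: Gamma(17 + 227, 6 + 33) = Gamma(244, 39).
Total count: 17 + 8 + 9 + 10 + 20 + 6 + 12 + 14 = 96.
Total exposure: 8 days.
After the second batch: Gamma(244 + 96, 39 + 8) = Gamma(340, 47).
The posterior predictive for a window of length T is Negative Binomial with variance T·α'·(β'+T)/β'² = 8·340·55/2209 = 149600/2209.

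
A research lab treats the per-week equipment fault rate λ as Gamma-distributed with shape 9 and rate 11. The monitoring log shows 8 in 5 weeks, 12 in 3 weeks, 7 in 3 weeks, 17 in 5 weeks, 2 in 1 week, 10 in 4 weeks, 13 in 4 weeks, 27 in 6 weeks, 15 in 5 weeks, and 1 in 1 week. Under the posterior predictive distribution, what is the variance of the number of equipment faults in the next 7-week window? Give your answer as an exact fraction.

46585/2304

Total count: 8 + 12 + 7 + 17 + 2 + 10 + 13 + 27 + 15 + 1 = 112.
Total exposure: 5 + 3 + 3 + 5 + 1 + 4 + 4 + 6 + 5 + 1 = 37 weeks.
By Gamma–Poisson conjugacy, the posterior is Gamma(α + Σx, β + Σt) = Gamma(9 + 112, 11 + 37) = Gamma(121, 48).
The posterior predictive for a window of length T is Negative Binomial with variance T·α'·(β'+T)/β'² = 7·121·55/2304 = 46585/2304.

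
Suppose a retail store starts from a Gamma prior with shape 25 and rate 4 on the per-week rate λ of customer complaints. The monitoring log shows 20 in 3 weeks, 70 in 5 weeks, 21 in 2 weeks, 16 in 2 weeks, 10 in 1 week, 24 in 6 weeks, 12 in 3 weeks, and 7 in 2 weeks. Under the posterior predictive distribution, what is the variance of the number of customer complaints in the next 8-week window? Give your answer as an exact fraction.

Total count: 20 + 70 + 21 + 16 + 10 + 24 + 12 + 7 = 180.
Total exposure: 3 + 5 + 2 + 2 + 1 + 6 + 3 + 2 = 24 weeks.
Gamma(α, β) with Poisson data over total exposure Σt gives posterior Gamma(α+Σx, β+Σt) = Gamma(205, 28).
The posterior predictive for a window of length T is Negative Binomial with variance T·α'·(β'+T)/β'² = 8·205·36/784 = 3690/49.

3690/49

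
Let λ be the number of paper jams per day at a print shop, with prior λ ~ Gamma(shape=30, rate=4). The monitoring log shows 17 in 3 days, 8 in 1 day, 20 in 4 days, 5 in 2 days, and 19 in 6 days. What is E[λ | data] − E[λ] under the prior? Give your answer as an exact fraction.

-51/20

Total count: 17 + 8 + 20 + 5 + 19 = 69.
Total exposure: 3 + 1 + 4 + 2 + 6 = 16 days.
The Gamma prior is conjugate for the Poisson rate, so λ | data ~ Gamma(30+69, 4+16) = Gamma(99, 20).
Posterior mean = 99/20 = 99/20; prior mean = 30/4 = 15/2. Difference = 99/20 − 15/2 = -51/20.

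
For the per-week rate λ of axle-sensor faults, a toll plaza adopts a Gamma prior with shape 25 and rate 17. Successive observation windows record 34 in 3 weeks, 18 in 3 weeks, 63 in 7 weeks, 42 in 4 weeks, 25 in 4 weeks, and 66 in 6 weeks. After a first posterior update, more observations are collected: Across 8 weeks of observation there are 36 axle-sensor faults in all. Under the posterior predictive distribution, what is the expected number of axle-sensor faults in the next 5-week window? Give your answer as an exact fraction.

1545/52

Total count: 34 + 18 + 63 + 42 + 25 + 66 = 248.
Total exposure: 3 + 3 + 7 + 4 + 4 + 6 = 27 weeks.
After the first batch: Gamma(25 + 248, 17 + 27) = Gamma(273, 44).
Total count 36 over total exposure 8 weeks.
After the second batch: Gamma(273 + 36, 44 + 8) = Gamma(309, 52).
Predictive mean over a 5-week window = T·E[λ|data] = 5·309/52 = 1545/52.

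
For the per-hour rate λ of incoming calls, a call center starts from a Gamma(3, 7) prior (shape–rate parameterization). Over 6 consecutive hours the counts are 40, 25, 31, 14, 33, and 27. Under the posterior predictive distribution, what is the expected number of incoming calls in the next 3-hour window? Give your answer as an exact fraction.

519/13

Total count: 40 + 25 + 31 + 14 + 33 + 27 = 170.
Total exposure: 6 hours.
The Gamma prior is conjugate for the Poisson rate, so λ | data ~ Gamma(3+170, 7+6) = Gamma(173, 13).
Predictive mean over a 3-hour window = T·E[λ|data] = 3·173/13 = 519/13.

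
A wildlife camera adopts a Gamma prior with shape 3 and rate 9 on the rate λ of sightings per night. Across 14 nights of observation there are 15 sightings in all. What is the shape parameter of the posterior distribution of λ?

Total count 15 over total exposure 14 nights.
Posterior: α' = 3 + 15 = 18, β' = 9 + 14 = 23.

18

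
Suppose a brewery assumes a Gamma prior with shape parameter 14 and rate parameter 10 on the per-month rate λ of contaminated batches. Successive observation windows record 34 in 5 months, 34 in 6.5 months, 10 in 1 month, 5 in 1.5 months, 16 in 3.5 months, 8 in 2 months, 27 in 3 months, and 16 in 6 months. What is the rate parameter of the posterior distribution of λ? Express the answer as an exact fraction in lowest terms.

Total count: 34 + 34 + 10 + 5 + 16 + 8 + 27 + 16 = 150.
Total exposure: 5 + 6.5 + 1 + 1.5 + 3.5 + 2 + 3 + 6 = 28.5 months.
The Gamma prior is conjugate for the Poisson rate, so λ | data ~ Gamma(14+150, 10+28.5) = Gamma(164, 77/2).

77/2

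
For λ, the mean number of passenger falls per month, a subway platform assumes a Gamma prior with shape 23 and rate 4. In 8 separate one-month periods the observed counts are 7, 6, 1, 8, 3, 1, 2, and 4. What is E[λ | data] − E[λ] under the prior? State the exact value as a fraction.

Total count: 7 + 6 + 1 + 8 + 3 + 1 + 2 + 4 = 32.
Total exposure: 8 months.
Posterior: α' = 23 + 32 = 55, β' = 4 + 8 = 12.
Posterior mean = 55/12 = 55/12; prior mean = 23/4 = 23/4. Difference = 55/12 − 23/4 = -7/6.

-7/6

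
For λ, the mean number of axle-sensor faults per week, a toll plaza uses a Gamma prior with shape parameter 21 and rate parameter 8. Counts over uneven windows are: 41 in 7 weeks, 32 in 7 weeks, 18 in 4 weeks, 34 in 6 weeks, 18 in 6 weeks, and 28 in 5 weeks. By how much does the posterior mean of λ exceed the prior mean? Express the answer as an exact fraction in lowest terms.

Total count: 41 + 32 + 18 + 34 + 18 + 28 = 171.
Total exposure: 7 + 7 + 4 + 6 + 6 + 5 = 35 weeks.
Conjugate update: add total count to the shape and total exposure to the rate, giving Gamma(192, 43).
Posterior mean = 192/43 = 192/43; prior mean = 21/8 = 21/8. Difference = 192/43 − 21/8 = 633/344.

633/344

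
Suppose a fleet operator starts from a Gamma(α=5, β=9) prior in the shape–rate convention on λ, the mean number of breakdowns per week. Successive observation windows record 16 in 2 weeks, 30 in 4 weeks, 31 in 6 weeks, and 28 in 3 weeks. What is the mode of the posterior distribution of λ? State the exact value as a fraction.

Total count: 16 + 30 + 31 + 28 = 105.
Total exposure: 2 + 4 + 6 + 3 = 15 weeks.
Posterior: α' = 5 + 105 = 110, β' = 9 + 15 = 24.
Posterior mode = (α'−1)/β' = 109/24.

109/24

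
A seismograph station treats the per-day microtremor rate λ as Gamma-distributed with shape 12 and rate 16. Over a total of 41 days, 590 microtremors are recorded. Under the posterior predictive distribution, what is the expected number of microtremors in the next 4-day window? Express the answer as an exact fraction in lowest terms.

Total count 590 over total exposure 41 days.
Posterior: α' = 12 + 590 = 602, β' = 16 + 41 = 57.
Predictive mean over a 4-day window = T·E[λ|data] = 4·602/57 = 2408/57.

2408/57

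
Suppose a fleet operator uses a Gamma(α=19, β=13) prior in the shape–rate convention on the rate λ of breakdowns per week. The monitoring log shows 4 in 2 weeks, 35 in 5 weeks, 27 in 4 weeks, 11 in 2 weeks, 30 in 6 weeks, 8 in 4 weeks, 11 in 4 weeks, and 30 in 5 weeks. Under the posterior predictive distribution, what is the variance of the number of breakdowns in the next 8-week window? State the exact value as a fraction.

2968/81

Total count: 4 + 35 + 27 + 11 + 30 + 8 + 11 + 30 = 156.
Total exposure: 2 + 5 + 4 + 2 + 6 + 4 + 4 + 5 = 32 weeks.
Gamma(α, β) with Poisson data over total exposure Σt gives posterior Gamma(α+Σx, β+Σt) = Gamma(175, 45).
The posterior predictive for a window of length T is Negative Binomial with variance T·α'·(β'+T)/β'² = 8·175·53/2025 = 2968/81.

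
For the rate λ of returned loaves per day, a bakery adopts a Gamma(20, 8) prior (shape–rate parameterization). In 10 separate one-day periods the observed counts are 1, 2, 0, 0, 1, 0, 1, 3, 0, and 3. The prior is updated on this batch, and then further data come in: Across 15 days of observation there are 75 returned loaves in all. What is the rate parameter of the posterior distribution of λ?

33

Total count: 1 + 2 + 0 + 0 + 1 + 0 + 1 + 3 + 0 + 3 = 11.
Total exposure: 10 days.
After the first batch: Gamma(20 + 11, 8 + 10) = Gamma(31, 18).
Total count 75 over total exposure 15 days.
After the second batch: Gamma(31 + 75, 18 + 15) = Gamma(106, 33).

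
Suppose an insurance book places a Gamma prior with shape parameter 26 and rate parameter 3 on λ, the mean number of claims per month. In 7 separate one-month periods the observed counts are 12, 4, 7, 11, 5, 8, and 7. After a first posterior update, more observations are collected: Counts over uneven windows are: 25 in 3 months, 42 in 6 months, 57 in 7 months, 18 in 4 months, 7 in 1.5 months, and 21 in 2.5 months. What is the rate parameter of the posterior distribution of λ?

34

Total count: 12 + 4 + 7 + 11 + 5 + 8 + 7 = 54.
Total exposure: 7 months.
After the first batch: Gamma(26 + 54, 3 + 7) = Gamma(80, 10).
Total count: 25 + 42 + 57 + 18 + 7 + 21 = 170.
Total exposure: 3 + 6 + 7 + 4 + 1.5 + 2.5 = 24 months.
After the second batch: Gamma(80 + 170, 10 + 24) = Gamma(250, 34).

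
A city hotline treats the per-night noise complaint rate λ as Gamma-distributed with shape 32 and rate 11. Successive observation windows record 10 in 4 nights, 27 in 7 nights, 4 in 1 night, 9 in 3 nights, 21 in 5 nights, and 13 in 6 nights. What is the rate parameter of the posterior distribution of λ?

Total count: 10 + 27 + 4 + 9 + 21 + 13 = 84.
Total exposure: 4 + 7 + 1 + 3 + 5 + 6 = 26 nights.
Conjugate update: add total count to the shape and total exposure to the rate, giving Gamma(116, 37).

37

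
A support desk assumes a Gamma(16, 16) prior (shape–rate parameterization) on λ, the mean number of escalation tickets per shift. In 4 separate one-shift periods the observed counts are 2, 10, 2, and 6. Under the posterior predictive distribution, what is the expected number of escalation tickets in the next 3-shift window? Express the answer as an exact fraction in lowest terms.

27/5

Total count: 2 + 10 + 2 + 6 = 20.
Total exposure: 4 shifts.
Gamma(α, β) with Poisson data over total exposure Σt gives posterior Gamma(α+Σx, β+Σt) = Gamma(36, 20).
Predictive mean over a 3-shift window = T·E[λ|data] = 3·36/20 = 27/5.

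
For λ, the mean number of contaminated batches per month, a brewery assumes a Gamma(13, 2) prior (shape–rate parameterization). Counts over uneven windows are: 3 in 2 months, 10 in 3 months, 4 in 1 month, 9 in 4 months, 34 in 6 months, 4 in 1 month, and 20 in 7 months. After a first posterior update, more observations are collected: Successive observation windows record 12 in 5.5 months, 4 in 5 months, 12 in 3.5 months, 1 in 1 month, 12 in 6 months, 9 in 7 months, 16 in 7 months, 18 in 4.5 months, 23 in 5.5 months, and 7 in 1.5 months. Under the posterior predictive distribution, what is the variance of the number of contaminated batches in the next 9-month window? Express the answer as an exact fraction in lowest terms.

619074/21025

Total count: 3 + 10 + 4 + 9 + 34 + 4 + 20 = 84.
Total exposure: 2 + 3 + 1 + 4 + 6 + 1 + 7 = 24 months.
After the first batch: Gamma(13 + 84, 2 + 24) = Gamma(97, 26).
Total count: 12 + 4 + 12 + 1 + 12 + 9 + 16 + 18 + 23 + 7 = 114.
Total exposure: 5.5 + 5 + 3.5 + 1 + 6 + 7 + 7 + 4.5 + 5.5 + 1.5 = 46.5 months.
After the second batch: Gamma(97 + 114, 26 + 46.5) = Gamma(211, 145/2).
The posterior predictive for a window of length T is Negative Binomial with variance T·α'·(β'+T)/β'² = 9·211·(163/2)/(21025/4) = 619074/21025.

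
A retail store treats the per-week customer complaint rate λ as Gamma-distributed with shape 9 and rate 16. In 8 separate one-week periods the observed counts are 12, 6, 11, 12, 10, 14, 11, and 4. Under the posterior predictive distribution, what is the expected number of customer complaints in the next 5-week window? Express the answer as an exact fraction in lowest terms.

445/24

Total count: 12 + 6 + 11 + 12 + 10 + 14 + 11 + 4 = 80.
Total exposure: 8 weeks.
Gamma(α, β) with Poisson data over total exposure Σt gives posterior Gamma(α+Σx, β+Σt) = Gamma(89, 24).
Predictive mean over a 5-week window = T·E[λ|data] = 5·89/24 = 445/24.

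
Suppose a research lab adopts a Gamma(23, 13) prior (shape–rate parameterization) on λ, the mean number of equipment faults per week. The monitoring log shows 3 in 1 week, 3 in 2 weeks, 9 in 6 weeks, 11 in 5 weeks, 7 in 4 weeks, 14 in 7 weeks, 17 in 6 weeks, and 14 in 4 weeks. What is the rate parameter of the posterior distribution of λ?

48

Total count: 3 + 3 + 9 + 11 + 7 + 14 + 17 + 14 = 78.
Total exposure: 1 + 2 + 6 + 5 + 4 + 7 + 6 + 4 = 35 weeks.
The Gamma prior is conjugate for the Poisson rate, so λ | data ~ Gamma(23+78, 13+35) = Gamma(101, 48).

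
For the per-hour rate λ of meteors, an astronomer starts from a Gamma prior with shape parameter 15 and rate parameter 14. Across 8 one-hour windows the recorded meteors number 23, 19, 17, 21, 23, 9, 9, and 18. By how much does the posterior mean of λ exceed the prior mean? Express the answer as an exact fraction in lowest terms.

Total count: 23 + 19 + 17 + 21 + 23 + 9 + 9 + 18 = 139.
Total exposure: 8 hours.
By Gamma–Poisson conjugacy, the posterior is Gamma(α + Σx, β + Σt) = Gamma(15 + 139, 14 + 8) = Gamma(154, 22).
Posterior mean = 154/22 = 7; prior mean = 15/14 = 15/14. Difference = 7 − 15/14 = 83/14.

83/14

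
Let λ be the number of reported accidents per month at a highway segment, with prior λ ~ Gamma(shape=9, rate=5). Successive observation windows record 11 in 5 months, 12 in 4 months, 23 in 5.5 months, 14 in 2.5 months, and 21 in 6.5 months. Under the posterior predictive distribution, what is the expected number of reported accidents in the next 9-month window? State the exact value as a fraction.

Total count: 11 + 12 + 23 + 14 + 21 = 81.
Total exposure: 5 + 4 + 5.5 + 2.5 + 6.5 = 23.5 months.
Conjugate update: add total count to the shape and total exposure to the rate, giving Gamma(90, 57/2).
Predictive mean over a 9-month window = T·E[λ|data] = 9·90/(57/2) = 540/19.

540/19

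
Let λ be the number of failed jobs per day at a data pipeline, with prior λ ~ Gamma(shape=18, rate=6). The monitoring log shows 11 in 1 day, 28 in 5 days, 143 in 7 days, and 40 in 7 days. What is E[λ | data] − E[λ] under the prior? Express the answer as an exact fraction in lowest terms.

81/13

Total count: 11 + 28 + 143 + 40 = 222.
Total exposure: 1 + 5 + 7 + 7 = 20 days.
By Gamma–Poisson conjugacy, the posterior is Gamma(α + Σx, β + Σt) = Gamma(18 + 222, 6 + 20) = Gamma(240, 26).
Posterior mean = 240/26 = 120/13; prior mean = 18/6 = 3. Difference = 120/13 − 3 = 81/13.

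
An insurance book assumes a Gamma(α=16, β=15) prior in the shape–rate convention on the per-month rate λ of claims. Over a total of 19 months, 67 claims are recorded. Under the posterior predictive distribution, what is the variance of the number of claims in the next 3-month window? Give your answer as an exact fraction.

Total count 67 over total exposure 19 months.
Gamma(α, β) with Poisson data over total exposure Σt gives posterior Gamma(α+Σx, β+Σt) = Gamma(83, 34).
The posterior predictive for a window of length T is Negative Binomial with variance T·α'·(β'+T)/β'² = 3·83·37/1156 = 9213/1156.

9213/1156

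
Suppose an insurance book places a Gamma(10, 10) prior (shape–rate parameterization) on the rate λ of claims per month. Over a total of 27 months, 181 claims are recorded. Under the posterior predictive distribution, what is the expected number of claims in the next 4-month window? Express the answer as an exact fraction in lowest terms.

Total count 181 over total exposure 27 months.
Gamma(α, β) with Poisson data over total exposure Σt gives posterior Gamma(α+Σx, β+Σt) = Gamma(191, 37).
Predictive mean over a 4-month window = T·E[λ|data] = 4·191/37 = 764/37.

764/37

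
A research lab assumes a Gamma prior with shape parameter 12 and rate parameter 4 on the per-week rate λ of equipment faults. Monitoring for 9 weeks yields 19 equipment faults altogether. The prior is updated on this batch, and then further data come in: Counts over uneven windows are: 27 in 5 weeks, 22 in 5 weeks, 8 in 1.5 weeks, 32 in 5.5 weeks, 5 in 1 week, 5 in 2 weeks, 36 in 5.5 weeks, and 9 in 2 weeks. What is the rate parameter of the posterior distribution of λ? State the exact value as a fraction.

Total count 19 over total exposure 9 weeks.
After the first batch: Gamma(12 + 19, 4 + 9) = Gamma(31, 13).
Total count: 27 + 22 + 8 + 32 + 5 + 5 + 36 + 9 = 144.
Total exposure: 5 + 5 + 1.5 + 5.5 + 1 + 2 + 5.5 + 2 = 27.5 weeks.
After the second batch: Gamma(31 + 144, 13 + 27.5) = Gamma(175, 81/2).

81/2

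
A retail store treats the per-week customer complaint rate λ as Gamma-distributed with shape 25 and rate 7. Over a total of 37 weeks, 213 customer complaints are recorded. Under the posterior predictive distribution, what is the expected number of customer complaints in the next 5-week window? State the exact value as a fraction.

Total count 213 over total exposure 37 weeks.
The Gamma prior is conjugate for the Poisson rate, so λ | data ~ Gamma(25+213, 7+37) = Gamma(238, 44).
Predictive mean over a 5-week window = T·E[λ|data] = 5·238/44 = 595/22.

595/22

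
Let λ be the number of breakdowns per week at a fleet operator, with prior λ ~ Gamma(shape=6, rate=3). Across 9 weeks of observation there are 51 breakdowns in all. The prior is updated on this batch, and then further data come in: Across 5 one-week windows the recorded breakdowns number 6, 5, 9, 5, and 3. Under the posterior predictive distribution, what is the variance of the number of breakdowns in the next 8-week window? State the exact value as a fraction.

1000/17

Total count 51 over total exposure 9 weeks.
After the first batch: Gamma(6 + 51, 3 + 9) = Gamma(57, 12).
Total count: 6 + 5 + 9 + 5 + 3 = 28.
Total exposure: 5 weeks.
After the second batch: Gamma(57 + 28, 12 + 5) = Gamma(85, 17).
The posterior predictive for a window of length T is Negative Binomial with variance T·α'·(β'+T)/β'² = 8·85·25/289 = 1000/17.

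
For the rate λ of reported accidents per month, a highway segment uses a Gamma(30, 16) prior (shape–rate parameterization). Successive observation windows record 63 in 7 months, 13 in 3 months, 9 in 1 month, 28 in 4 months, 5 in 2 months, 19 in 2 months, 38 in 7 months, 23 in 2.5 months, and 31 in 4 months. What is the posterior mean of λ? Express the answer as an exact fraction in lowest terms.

Total count: 63 + 13 + 9 + 28 + 5 + 19 + 38 + 23 + 31 = 229.
Total exposure: 7 + 3 + 1 + 4 + 2 + 2 + 7 + 2.5 + 4 = 32.5 months.
The Gamma prior is conjugate for the Poisson rate, so λ | data ~ Gamma(30+229, 16+32.5) = Gamma(259, 97/2).
Posterior mean = α'/β' = 259/(97/2) = 518/97.

518/97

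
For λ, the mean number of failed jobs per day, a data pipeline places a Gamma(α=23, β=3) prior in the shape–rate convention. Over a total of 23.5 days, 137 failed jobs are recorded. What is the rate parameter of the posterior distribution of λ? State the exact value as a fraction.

Total count 137 over total exposure 23.5 days.
Conjugate update: add total count to the shape and total exposure to the rate, giving Gamma(160, 53/2).

53/2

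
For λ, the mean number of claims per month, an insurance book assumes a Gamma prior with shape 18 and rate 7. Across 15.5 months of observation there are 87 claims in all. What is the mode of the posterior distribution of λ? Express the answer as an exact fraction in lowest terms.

208/45

Total count 87 over total exposure 15.5 months.
Posterior: α' = 18 + 87 = 105, β' = 7 + 15.5 = 45/2.
Posterior mode = (α'−1)/β' = 104/(45/2) = 208/45.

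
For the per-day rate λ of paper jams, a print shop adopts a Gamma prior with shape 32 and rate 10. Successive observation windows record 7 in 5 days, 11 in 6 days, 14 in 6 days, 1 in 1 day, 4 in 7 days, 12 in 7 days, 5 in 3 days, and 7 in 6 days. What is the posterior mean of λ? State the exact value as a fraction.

31/17

Total count: 7 + 11 + 14 + 1 + 4 + 12 + 5 + 7 = 61.
Total exposure: 5 + 6 + 6 + 1 + 7 + 7 + 3 + 6 = 41 days.
Gamma(α, β) with Poisson data over total exposure Σt gives posterior Gamma(α+Σx, β+Σt) = Gamma(93, 51).
Posterior mean = α'/β' = 93/51 = 31/17.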